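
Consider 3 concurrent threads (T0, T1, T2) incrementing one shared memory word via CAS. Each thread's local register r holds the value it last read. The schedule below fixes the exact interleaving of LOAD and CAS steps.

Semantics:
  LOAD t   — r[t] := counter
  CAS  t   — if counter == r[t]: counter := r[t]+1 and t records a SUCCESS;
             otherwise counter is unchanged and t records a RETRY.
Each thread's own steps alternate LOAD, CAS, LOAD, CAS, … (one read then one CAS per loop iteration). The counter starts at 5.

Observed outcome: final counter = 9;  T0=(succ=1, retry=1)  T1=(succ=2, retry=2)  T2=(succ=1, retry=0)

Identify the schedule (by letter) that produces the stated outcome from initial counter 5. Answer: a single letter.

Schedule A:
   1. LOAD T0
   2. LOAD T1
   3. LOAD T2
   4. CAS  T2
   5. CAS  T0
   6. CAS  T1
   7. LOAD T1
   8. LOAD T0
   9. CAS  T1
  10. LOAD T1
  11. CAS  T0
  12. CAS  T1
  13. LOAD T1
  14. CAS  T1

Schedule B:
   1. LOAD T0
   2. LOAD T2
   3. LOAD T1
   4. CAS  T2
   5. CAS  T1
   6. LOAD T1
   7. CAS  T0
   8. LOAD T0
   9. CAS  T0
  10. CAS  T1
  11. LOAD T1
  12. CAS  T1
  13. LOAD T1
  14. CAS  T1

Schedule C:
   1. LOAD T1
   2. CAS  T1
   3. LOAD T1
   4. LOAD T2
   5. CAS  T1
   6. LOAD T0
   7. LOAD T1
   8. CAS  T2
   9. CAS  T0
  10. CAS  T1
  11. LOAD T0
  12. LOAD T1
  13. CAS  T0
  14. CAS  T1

B

Tracing schedule B:
[1] T0.load  rd  (counter 5, T0.r 5)
[2] T2.load  rd  (counter 5, T2.r 5)
[3] T1.load  rd  (counter 5, T1.r 5)
[4] T2.cas  hit  (counter 6, T2.r 5)
[5] T1.cas  miss  (counter 6, T1.r 5)
[6] T1.load  rd  (counter 6, T1.r 6)
[7] T0.cas  miss  (counter 6, T0.r 5)
[8] T0.load  rd  (counter 6, T0.r 6)
[9] T0.cas  hit  (counter 7, T0.r 6)
[10] T1.cas  miss  (counter 7, T1.r 6)
[11] T1.load  rd  (counter 7, T1.r 7)
[12] T1.cas  hit  (counter 8, T1.r 7)
[13] T1.load  rd  (counter 8, T1.r 8)
[14] T1.cas  hit  (counter 9, T1.r 8)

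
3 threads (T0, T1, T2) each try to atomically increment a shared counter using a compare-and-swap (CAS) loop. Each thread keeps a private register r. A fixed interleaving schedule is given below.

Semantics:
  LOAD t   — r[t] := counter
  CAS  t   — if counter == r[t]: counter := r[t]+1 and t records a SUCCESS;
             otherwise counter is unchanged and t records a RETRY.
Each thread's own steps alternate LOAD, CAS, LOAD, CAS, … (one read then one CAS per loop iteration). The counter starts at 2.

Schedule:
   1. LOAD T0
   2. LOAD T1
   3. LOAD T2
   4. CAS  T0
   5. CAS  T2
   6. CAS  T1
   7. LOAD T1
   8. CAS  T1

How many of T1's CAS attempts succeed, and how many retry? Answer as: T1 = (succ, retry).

T0 LOAD — after: cnt=2, r=2 — load
T1 LOAD — after: cnt=2, r=2 — load
T2 LOAD — after: cnt=2, r=2 — load
T0 CAS — after: cnt=3, r=2 — ok
T2 CAS — after: cnt=3, r=2 — retry
T1 CAS — after: cnt=3, r=2 — retry
T1 LOAD — after: cnt=3, r=3 — load
T1 CAS — after: cnt=4, r=3 — ok

T1 = (1, 1)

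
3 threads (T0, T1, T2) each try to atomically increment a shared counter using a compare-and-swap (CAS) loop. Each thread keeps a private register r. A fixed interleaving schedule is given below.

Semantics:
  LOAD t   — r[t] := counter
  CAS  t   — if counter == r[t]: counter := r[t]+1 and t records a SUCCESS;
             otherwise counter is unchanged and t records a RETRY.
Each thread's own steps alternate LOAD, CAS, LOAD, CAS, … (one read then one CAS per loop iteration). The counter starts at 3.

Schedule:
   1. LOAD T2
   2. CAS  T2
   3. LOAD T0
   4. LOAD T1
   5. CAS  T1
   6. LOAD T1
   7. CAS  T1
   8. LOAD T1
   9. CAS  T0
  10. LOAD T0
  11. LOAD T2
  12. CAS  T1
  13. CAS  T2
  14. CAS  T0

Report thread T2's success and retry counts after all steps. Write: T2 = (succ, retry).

T2 LOAD — after: cnt=3, r=3 — load
T2 CAS — after: cnt=4, r=3 — ok
T0 LOAD — after: cnt=4, r=4 — load
T1 LOAD — after: cnt=4, r=4 — load
T1 CAS — after: cnt=5, r=4 — ok
T1 LOAD — after: cnt=5, r=5 — load
T1 CAS — after: cnt=6, r=5 — ok
T1 LOAD — after: cnt=6, r=6 — load
T0 CAS — after: cnt=6, r=4 — retry
T0 LOAD — after: cnt=6, r=6 — load
T2 LOAD — after: cnt=6, r=6 — load
T1 CAS — after: cnt=7, r=6 — ok
T2 CAS — after: cnt=7, r=6 — retry
T0 CAS — after: cnt=7, r=6 — retry

T2 = (1, 1)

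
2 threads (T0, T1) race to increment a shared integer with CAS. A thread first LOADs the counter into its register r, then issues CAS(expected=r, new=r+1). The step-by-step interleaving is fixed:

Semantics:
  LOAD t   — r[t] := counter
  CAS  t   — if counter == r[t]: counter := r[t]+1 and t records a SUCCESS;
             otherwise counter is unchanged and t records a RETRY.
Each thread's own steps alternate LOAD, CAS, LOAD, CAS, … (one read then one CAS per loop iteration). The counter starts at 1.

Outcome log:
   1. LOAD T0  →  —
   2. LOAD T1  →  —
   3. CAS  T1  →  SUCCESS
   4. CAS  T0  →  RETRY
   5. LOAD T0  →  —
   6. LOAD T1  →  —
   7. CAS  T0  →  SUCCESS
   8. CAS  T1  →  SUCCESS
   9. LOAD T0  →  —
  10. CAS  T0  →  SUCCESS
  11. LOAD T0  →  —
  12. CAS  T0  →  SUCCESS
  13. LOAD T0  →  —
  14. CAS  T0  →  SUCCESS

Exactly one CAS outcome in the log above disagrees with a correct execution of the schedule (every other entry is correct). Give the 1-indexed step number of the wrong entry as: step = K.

step = 8

Re-executing:
T0 LOAD — after: cnt=1, r=1 — load
T1 LOAD — after: cnt=1, r=1 — load
T1 CAS — after: cnt=2, r=1 — ok
T0 CAS — after: cnt=2, r=1 — retry
T0 LOAD — after: cnt=2, r=2 — load
T1 LOAD — after: cnt=2, r=2 — load
T0 CAS — after: cnt=3, r=2 — ok
T1 CAS — after: cnt=3, r=2 — retry
T0 LOAD — after: cnt=3, r=3 — load
T0 CAS — after: cnt=4, r=3 — ok
T0 LOAD — after: cnt=4, r=4 — load
T0 CAS — after: cnt=5, r=4 — ok
T0 LOAD — after: cnt=5, r=5 — load
T0 CAS — after: cnt=6, r=5 — ok
Log disagrees first at step 8.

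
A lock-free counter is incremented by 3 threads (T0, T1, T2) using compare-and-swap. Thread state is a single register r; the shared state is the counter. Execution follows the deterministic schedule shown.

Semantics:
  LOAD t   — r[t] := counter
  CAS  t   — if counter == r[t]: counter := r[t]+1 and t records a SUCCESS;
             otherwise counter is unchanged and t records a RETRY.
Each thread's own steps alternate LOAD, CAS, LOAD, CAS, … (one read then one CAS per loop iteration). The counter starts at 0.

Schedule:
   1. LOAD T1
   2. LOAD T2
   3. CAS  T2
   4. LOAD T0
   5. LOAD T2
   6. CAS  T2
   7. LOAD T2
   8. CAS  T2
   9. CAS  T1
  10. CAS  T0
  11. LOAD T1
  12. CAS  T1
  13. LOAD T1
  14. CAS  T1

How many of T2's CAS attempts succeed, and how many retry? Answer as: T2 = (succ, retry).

step 1: T1 LOAD ⇒ load; ctr=0 reg=0
step 2: T2 LOAD ⇒ load; ctr=0 reg=0
step 3: T2 CAS ⇒ ok; ctr=1 reg=0
step 4: T0 LOAD ⇒ load; ctr=1 reg=1
step 5: T2 LOAD ⇒ load; ctr=1 reg=1
step 6: T2 CAS ⇒ ok; ctr=2 reg=1
step 7: T2 LOAD ⇒ load; ctr=2 reg=2
step 8: T2 CAS ⇒ ok; ctr=3 reg=2
step 9: T1 CAS ⇒ retry; ctr=3 reg=0
step 10: T0 CAS ⇒ retry; ctr=3 reg=1
step 11: T1 LOAD ⇒ load; ctr=3 reg=3
step 12: T1 CAS ⇒ ok; ctr=4 reg=3
step 13: T1 LOAD ⇒ load; ctr=4 reg=4
step 14: T1 CAS ⇒ ok; ctr=5 reg=4

T2 = (3, 0)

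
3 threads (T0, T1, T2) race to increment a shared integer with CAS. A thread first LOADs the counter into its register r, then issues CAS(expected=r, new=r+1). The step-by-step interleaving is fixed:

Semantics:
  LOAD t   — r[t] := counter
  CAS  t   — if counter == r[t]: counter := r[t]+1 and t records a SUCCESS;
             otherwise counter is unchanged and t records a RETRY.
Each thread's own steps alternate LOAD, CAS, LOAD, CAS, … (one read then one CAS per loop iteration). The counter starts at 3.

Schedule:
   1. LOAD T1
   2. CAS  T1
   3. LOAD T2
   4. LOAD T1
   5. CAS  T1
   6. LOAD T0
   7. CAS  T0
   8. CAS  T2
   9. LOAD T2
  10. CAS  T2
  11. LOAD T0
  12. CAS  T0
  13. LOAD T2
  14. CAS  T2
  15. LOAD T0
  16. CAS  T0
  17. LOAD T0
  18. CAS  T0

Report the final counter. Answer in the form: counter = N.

counter = 11

#1 T1 reads 3
#2 T1 CAS(3→4) writes; counter now 4
#3 T2 reads 4
#4 T1 reads 4
#5 T1 CAS(4→5) writes; counter now 5
#6 T0 reads 5
#7 T0 CAS(5→6) writes; counter now 6
#8 T2 CAS(4→5) fails; counter now 6
#9 T2 reads 6
#10 T2 CAS(6→7) writes; counter now 7
#11 T0 reads 7
#12 T0 CAS(7→8) writes; counter now 8
#13 T2 reads 8
#14 T2 CAS(8→9) writes; counter now 9
#15 T0 reads 9
#16 T0 CAS(9→10) writes; counter now 10
#17 T0 reads 10
#18 T0 CAS(10→11) writes; counter now 11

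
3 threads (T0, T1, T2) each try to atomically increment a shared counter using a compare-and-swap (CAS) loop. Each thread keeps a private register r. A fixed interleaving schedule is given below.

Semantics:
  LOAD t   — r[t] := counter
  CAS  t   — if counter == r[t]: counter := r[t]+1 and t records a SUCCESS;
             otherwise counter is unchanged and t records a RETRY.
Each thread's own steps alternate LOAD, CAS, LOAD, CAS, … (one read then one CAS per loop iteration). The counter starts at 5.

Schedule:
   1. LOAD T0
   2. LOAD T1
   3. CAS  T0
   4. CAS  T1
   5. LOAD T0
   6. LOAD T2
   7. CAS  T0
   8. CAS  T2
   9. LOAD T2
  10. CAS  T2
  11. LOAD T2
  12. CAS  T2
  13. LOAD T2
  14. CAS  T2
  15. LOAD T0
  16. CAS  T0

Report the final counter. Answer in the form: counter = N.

[1] T0.load  rd  (counter 5, T0.r 5)
[2] T1.load  rd  (counter 5, T1.r 5)
[3] T0.cas  hit  (counter 6, T0.r 5)
[4] T1.cas  miss  (counter 6, T1.r 5)
[5] T0.load  rd  (counter 6, T0.r 6)
[6] T2.load  rd  (counter 6, T2.r 6)
[7] T0.cas  hit  (counter 7, T0.r 6)
[8] T2.cas  miss  (counter 7, T2.r 6)
[9] T2.load  rd  (counter 7, T2.r 7)
[10] T2.cas  hit  (counter 8, T2.r 7)
[11] T2.load  rd  (counter 8, T2.r 8)
[12] T2.cas  hit  (counter 9, T2.r 8)
[13] T2.load  rd  (counter 9, T2.r 9)
[14] T2.cas  hit  (counter 10, T2.r 9)
[15] T0.load  rd  (counter 10, T0.r 10)
[16] T0.cas  hit  (counter 11, T0.r 10)

counter = 11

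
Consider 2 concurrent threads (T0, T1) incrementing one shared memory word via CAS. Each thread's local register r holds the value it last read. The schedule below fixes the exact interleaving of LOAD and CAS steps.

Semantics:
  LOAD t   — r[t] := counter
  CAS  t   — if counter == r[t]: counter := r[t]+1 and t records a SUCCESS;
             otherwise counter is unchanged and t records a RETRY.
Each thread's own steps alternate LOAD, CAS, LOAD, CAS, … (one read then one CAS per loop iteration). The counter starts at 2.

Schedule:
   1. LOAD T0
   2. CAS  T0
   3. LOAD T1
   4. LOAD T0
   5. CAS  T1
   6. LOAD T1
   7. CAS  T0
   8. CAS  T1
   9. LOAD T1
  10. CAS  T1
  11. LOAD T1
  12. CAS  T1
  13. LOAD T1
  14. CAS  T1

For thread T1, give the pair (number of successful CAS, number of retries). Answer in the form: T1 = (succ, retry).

T0 LOAD — after: cnt=2, r=2 — load
T0 CAS — after: cnt=3, r=2 — ok
T1 LOAD — after: cnt=3, r=3 — load
T0 LOAD — after: cnt=3, r=3 — load
T1 CAS — after: cnt=4, r=3 — ok
T1 LOAD — after: cnt=4, r=4 — load
T0 CAS — after: cnt=4, r=3 — retry
T1 CAS — after: cnt=5, r=4 — ok
T1 LOAD — after: cnt=5, r=5 — load
T1 CAS — after: cnt=6, r=5 — ok
T1 LOAD — after: cnt=6, r=6 — load
T1 CAS — after: cnt=7, r=6 — ok
T1 LOAD — after: cnt=7, r=7 — load
T1 CAS — after: cnt=8, r=7 — ok

T1 = (5, 0)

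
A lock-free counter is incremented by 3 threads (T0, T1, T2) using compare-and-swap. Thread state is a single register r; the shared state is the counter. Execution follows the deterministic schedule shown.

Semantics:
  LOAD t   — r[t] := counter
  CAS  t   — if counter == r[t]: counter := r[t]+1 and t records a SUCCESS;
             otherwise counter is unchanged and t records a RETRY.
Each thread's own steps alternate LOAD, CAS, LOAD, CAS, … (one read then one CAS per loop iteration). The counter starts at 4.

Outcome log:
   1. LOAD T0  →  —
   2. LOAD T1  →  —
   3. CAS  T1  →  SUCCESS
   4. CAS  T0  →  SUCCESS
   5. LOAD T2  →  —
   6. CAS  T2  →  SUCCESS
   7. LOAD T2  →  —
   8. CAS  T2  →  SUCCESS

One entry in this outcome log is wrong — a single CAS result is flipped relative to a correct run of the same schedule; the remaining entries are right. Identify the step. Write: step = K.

Reference trace:
[1] T0.load  rd  (counter 4, T0.r 4)
[2] T1.load  rd  (counter 4, T1.r 4)
[3] T1.cas  hit  (counter 5, T1.r 4)
[4] T0.cas  miss  (counter 5, T0.r 4)
[5] T2.load  rd  (counter 5, T2.r 5)
[6] T2.cas  hit  (counter 6, T2.r 5)
[7] T2.load  rd  (counter 6, T2.r 6)
[8] T2.cas  hit  (counter 7, T2.r 6)
Log disagrees first at step 4.

step = 4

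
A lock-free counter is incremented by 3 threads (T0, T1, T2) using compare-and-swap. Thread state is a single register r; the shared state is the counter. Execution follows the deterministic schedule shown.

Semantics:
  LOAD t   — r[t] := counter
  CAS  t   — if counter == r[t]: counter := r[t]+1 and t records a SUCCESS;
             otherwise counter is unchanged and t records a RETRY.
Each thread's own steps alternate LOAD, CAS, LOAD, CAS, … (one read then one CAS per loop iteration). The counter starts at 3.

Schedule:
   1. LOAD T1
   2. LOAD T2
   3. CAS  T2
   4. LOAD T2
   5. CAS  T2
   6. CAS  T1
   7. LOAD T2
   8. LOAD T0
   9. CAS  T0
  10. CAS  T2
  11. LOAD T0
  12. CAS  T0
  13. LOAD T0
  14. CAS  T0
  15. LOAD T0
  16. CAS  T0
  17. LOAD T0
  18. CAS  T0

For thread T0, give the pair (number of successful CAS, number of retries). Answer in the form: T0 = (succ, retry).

T0 = (5, 0)

step 1: T1 LOAD ⇒ load; ctr=3 reg=3
step 2: T2 LOAD ⇒ load; ctr=3 reg=3
step 3: T2 CAS ⇒ ok; ctr=4 reg=3
step 4: T2 LOAD ⇒ load; ctr=4 reg=4
step 5: T2 CAS ⇒ ok; ctr=5 reg=4
step 6: T1 CAS ⇒ retry; ctr=5 reg=3
step 7: T2 LOAD ⇒ load; ctr=5 reg=5
step 8: T0 LOAD ⇒ load; ctr=5 reg=5
step 9: T0 CAS ⇒ ok; ctr=6 reg=5
step 10: T2 CAS ⇒ retry; ctr=6 reg=5
step 11: T0 LOAD ⇒ load; ctr=6 reg=6
step 12: T0 CAS ⇒ ok; ctr=7 reg=6
step 13: T0 LOAD ⇒ load; ctr=7 reg=7
step 14: T0 CAS ⇒ ok; ctr=8 reg=7
step 15: T0 LOAD ⇒ load; ctr=8 reg=8
step 16: T0 CAS ⇒ ok; ctr=9 reg=8
step 17: T0 LOAD ⇒ load; ctr=9 reg=9
step 18: T0 CAS ⇒ ok; ctr=10 reg=9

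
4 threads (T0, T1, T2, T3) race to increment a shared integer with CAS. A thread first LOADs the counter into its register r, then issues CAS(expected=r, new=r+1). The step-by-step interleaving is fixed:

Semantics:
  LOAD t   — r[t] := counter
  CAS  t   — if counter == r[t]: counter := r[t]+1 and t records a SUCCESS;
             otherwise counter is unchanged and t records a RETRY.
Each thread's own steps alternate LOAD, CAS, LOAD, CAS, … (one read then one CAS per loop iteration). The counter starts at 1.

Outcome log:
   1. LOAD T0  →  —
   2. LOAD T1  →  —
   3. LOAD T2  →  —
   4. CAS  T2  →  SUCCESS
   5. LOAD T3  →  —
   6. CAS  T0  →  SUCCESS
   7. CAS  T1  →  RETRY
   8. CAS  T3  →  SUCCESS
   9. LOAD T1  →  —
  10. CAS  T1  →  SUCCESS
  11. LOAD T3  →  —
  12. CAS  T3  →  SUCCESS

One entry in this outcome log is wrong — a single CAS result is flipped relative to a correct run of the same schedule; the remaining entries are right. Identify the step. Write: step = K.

step = 6

Correct run:
step 1: T0 LOAD ⇒ load; ctr=1 reg=1
step 2: T1 LOAD ⇒ load; ctr=1 reg=1
step 3: T2 LOAD ⇒ load; ctr=1 reg=1
step 4: T2 CAS ⇒ ok; ctr=2 reg=1
step 5: T3 LOAD ⇒ load; ctr=2 reg=2
step 6: T0 CAS ⇒ retry; ctr=2 reg=1
step 7: T1 CAS ⇒ retry; ctr=2 reg=1
step 8: T3 CAS ⇒ ok; ctr=3 reg=2
step 9: T1 LOAD ⇒ load; ctr=3 reg=3
step 10: T1 CAS ⇒ ok; ctr=4 reg=3
step 11: T3 LOAD ⇒ load; ctr=4 reg=4
step 12: T3 CAS ⇒ ok; ctr=5 reg=4
Log disagrees first at step 6.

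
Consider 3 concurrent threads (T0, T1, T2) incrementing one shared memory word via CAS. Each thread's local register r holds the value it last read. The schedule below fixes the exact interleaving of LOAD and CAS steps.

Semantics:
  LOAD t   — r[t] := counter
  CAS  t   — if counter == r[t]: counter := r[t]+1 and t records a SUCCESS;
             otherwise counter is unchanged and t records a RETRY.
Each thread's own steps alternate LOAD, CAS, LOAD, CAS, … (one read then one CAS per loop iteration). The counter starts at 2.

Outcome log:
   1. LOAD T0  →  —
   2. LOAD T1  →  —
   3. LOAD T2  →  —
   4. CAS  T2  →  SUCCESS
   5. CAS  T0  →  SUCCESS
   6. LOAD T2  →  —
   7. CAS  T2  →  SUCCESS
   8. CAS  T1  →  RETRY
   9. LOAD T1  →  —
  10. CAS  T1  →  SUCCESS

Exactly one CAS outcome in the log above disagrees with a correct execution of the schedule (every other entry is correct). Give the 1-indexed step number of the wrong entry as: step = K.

Reference trace:
T0 LOAD — after: cnt=2, r=2 — load
T1 LOAD — after: cnt=2, r=2 — load
T2 LOAD — after: cnt=2, r=2 — load
T2 CAS — after: cnt=3, r=2 — ok
T0 CAS — after: cnt=3, r=2 — retry
T2 LOAD — after: cnt=3, r=3 — load
T2 CAS — after: cnt=4, r=3 — ok
T1 CAS — after: cnt=4, r=2 — retry
T1 LOAD — after: cnt=4, r=4 — load
T1 CAS — after: cnt=5, r=4 — ok
Log disagrees first at step 5.

step = 5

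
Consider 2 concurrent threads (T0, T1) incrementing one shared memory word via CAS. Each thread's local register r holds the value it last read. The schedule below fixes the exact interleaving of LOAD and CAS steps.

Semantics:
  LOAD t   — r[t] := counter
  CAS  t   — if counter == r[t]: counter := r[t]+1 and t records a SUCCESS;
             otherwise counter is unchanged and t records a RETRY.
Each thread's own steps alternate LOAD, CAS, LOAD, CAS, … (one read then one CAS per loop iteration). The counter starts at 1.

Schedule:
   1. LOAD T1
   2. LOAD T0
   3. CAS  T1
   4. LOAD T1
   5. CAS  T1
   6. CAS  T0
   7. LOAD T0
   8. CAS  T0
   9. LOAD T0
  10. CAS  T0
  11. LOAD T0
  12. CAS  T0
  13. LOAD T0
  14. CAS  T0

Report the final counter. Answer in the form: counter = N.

counter = 7

[1] T1.load  rd  (counter 1, T1.r 1)
[2] T0.load  rd  (counter 1, T0.r 1)
[3] T1.cas  hit  (counter 2, T1.r 1)
[4] T1.load  rd  (counter 2, T1.r 2)
[5] T1.cas  hit  (counter 3, T1.r 2)
[6] T0.cas  miss  (counter 3, T0.r 1)
[7] T0.load  rd  (counter 3, T0.r 3)
[8] T0.cas  hit  (counter 4, T0.r 3)
[9] T0.load  rd  (counter 4, T0.r 4)
[10] T0.cas  hit  (counter 5, T0.r 4)
[11] T0.load  rd  (counter 5, T0.r 5)
[12] T0.cas  hit  (counter 6, T0.r 5)
[13] T0.load  rd  (counter 6, T0.r 6)
[14] T0.cas  hit  (counter 7, T0.r 6)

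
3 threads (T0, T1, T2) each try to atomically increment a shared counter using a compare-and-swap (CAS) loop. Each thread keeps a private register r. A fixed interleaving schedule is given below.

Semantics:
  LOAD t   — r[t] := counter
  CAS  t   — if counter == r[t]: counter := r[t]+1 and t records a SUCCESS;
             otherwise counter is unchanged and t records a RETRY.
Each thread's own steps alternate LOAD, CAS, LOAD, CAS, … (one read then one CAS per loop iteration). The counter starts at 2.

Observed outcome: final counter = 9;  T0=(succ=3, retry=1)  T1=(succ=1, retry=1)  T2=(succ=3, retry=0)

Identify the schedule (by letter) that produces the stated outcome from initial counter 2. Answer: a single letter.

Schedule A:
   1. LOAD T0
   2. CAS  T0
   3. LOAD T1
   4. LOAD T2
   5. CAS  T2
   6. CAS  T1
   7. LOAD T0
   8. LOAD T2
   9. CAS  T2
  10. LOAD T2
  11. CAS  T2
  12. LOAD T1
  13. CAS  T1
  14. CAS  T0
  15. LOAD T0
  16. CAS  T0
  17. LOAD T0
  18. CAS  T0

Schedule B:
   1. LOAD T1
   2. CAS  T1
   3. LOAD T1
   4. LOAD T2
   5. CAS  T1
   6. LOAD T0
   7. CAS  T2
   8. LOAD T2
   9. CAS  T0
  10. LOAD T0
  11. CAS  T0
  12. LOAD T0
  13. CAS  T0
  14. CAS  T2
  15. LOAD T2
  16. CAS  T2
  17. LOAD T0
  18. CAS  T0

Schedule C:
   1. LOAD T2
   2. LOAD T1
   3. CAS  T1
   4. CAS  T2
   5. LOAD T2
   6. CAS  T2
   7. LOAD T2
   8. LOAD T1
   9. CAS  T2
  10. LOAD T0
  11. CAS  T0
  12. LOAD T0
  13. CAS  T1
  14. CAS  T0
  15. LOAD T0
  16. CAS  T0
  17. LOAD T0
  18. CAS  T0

A

Simulating candidate A:
step 1: T0 LOAD ⇒ load; ctr=2 reg=2
step 2: T0 CAS ⇒ ok; ctr=3 reg=2
step 3: T1 LOAD ⇒ load; ctr=3 reg=3
step 4: T2 LOAD ⇒ load; ctr=3 reg=3
step 5: T2 CAS ⇒ ok; ctr=4 reg=3
step 6: T1 CAS ⇒ retry; ctr=4 reg=3
step 7: T0 LOAD ⇒ load; ctr=4 reg=4
step 8: T2 LOAD ⇒ load; ctr=4 reg=4
step 9: T2 CAS ⇒ ok; ctr=5 reg=4
step 10: T2 LOAD ⇒ load; ctr=5 reg=5
step 11: T2 CAS ⇒ ok; ctr=6 reg=5
step 12: T1 LOAD ⇒ load; ctr=6 reg=6
step 13: T1 CAS ⇒ ok; ctr=7 reg=6
step 14: T0 CAS ⇒ retry; ctr=7 reg=4
step 15: T0 LOAD ⇒ load; ctr=7 reg=7
step 16: T0 CAS ⇒ ok; ctr=8 reg=7
step 17: T0 LOAD ⇒ load; ctr=8 reg=8
step 18: T0 CAS ⇒ ok; ctr=9 reg=8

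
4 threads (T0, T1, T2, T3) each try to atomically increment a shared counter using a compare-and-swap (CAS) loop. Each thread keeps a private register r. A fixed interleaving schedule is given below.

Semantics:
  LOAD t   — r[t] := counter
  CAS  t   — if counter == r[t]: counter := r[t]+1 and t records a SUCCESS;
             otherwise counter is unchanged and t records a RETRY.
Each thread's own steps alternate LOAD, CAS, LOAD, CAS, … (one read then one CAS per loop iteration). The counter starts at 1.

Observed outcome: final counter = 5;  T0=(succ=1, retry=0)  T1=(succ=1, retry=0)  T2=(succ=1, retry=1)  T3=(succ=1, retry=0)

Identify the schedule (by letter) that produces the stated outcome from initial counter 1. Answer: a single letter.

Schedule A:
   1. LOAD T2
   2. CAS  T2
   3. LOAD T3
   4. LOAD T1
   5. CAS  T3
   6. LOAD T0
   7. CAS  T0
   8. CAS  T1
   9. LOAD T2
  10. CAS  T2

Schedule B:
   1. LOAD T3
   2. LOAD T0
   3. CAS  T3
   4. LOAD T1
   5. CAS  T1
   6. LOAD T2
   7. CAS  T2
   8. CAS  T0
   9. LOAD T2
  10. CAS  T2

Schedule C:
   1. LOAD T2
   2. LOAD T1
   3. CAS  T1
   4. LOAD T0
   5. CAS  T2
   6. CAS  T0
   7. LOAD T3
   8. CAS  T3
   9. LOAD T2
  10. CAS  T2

C

Tracing schedule C:
#1 T2 reads 1
#2 T1 reads 1
#3 T1 CAS(1→2) writes; counter now 2
#4 T0 reads 2
#5 T2 CAS(1→2) fails; counter now 2
#6 T0 CAS(2→3) writes; counter now 3
#7 T3 reads 3
#8 T3 CAS(3→4) writes; counter now 4
#9 T2 reads 4
#10 T2 CAS(4→5) writes; counter now 5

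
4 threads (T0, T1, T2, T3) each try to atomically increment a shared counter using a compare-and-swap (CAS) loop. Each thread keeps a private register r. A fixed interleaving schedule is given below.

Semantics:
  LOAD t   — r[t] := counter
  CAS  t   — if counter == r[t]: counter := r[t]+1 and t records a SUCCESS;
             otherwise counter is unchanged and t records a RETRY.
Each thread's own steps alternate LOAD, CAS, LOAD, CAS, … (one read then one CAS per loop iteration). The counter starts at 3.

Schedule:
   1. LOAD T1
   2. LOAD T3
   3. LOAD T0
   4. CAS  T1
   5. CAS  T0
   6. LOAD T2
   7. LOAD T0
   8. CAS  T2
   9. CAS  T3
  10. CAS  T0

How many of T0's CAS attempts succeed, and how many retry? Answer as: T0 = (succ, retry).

T0 = (0, 2)

[1] T1.load  rd  (counter 3, T1.r 3)
[2] T3.load  rd  (counter 3, T3.r 3)
[3] T0.load  rd  (counter 3, T0.r 3)
[4] T1.cas  hit  (counter 4, T1.r 3)
[5] T0.cas  miss  (counter 4, T0.r 3)
[6] T2.load  rd  (counter 4, T2.r 4)
[7] T0.load  rd  (counter 4, T0.r 4)
[8] T2.cas  hit  (counter 5, T2.r 4)
[9] T3.cas  miss  (counter 5, T3.r 3)
[10] T0.cas  miss  (counter 5, T0.r 4)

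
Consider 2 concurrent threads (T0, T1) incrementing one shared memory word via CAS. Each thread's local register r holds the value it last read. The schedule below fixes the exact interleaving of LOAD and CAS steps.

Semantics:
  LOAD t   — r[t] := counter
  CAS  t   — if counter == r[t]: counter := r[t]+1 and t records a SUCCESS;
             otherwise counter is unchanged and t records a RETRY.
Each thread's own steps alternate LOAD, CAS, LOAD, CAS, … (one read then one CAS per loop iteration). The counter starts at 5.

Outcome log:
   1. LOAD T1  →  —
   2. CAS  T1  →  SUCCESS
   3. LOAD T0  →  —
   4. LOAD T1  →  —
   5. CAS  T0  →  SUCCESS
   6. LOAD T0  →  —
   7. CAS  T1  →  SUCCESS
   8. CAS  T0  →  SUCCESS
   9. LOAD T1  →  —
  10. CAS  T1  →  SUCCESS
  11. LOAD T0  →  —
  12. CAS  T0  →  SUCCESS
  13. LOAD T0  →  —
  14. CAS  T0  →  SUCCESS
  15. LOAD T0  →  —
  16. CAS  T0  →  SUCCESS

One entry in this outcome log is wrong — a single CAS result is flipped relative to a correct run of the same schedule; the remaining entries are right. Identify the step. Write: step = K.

step = 7

Reference trace:
[1] T1.load  rd  (counter 5, T1.r 5)
[2] T1.cas  hit  (counter 6, T1.r 5)
[3] T0.load  rd  (counter 6, T0.r 6)
[4] T1.load  rd  (counter 6, T1.r 6)
[5] T0.cas  hit  (counter 7, T0.r 6)
[6] T0.load  rd  (counter 7, T0.r 7)
[7] T1.cas  miss  (counter 7, T1.r 6)
[8] T0.cas  hit  (counter 8, T0.r 7)
[9] T1.load  rd  (counter 8, T1.r 8)
[10] T1.cas  hit  (counter 9, T1.r 8)
[11] T0.load  rd  (counter 9, T0.r 9)
[12] T0.cas  hit  (counter 10, T0.r 9)
[13] T0.load  rd  (counter 10, T0.r 10)
[14] T0.cas  hit  (counter 11, T0.r 10)
[15] T0.load  rd  (counter 11, T0.r 11)
[16] T0.cas  hit  (counter 12, T0.r 11)
Flip is step 7.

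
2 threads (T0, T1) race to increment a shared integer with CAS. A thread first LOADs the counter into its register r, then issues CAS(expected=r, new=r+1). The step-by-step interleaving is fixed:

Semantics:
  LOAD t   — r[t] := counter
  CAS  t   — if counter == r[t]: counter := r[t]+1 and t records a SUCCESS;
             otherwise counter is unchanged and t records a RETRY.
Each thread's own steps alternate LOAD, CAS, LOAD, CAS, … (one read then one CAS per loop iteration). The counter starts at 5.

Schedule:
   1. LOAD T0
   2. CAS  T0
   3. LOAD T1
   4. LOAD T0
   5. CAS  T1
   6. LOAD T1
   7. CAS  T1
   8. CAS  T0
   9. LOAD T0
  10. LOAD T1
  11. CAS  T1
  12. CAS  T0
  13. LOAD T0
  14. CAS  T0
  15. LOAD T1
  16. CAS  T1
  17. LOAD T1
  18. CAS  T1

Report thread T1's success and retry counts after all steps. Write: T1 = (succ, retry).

T1 = (5, 0)

T0 LOAD — after: cnt=5, r=5 — load
T0 CAS — after: cnt=6, r=5 — ok
T1 LOAD — after: cnt=6, r=6 — load
T0 LOAD — after: cnt=6, r=6 — load
T1 CAS — after: cnt=7, r=6 — ok
T1 LOAD — after: cnt=7, r=7 — load
T1 CAS — after: cnt=8, r=7 — ok
T0 CAS — after: cnt=8, r=6 — retry
T0 LOAD — after: cnt=8, r=8 — load
T1 LOAD — after: cnt=8, r=8 — load
T1 CAS — after: cnt=9, r=8 — ok
T0 CAS — after: cnt=9, r=8 — retry
T0 LOAD — after: cnt=9, r=9 — load
T0 CAS — after: cnt=10, r=9 — ok
T1 LOAD — after: cnt=10, r=10 — load
T1 CAS — after: cnt=11, r=10 — ok
T1 LOAD — after: cnt=11, r=11 — load
T1 CAS — after: cnt=12, r=11 — ok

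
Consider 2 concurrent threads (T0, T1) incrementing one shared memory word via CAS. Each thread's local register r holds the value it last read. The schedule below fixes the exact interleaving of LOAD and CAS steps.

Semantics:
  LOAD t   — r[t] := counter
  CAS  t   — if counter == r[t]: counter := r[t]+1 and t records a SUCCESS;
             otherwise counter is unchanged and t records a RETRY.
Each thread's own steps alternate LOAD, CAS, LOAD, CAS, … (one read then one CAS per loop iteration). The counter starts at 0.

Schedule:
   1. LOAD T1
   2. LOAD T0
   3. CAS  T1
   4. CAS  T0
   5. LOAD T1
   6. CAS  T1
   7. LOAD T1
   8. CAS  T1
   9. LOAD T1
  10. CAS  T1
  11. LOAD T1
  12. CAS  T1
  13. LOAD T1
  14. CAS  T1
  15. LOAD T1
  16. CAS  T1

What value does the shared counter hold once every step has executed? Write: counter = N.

T1 LOAD — after: cnt=0, r=0 — load
T0 LOAD — after: cnt=0, r=0 — load
T1 CAS — after: cnt=1, r=0 — ok
T0 CAS — after: cnt=1, r=0 — retry
T1 LOAD — after: cnt=1, r=1 — load
T1 CAS — after: cnt=2, r=1 — ok
T1 LOAD — after: cnt=2, r=2 — load
T1 CAS — after: cnt=3, r=2 — ok
T1 LOAD — after: cnt=3, r=3 — load
T1 CAS — after: cnt=4, r=3 — ok
T1 LOAD — after: cnt=4, r=4 — load
T1 CAS — after: cnt=5, r=4 — ok
T1 LOAD — after: cnt=5, r=5 — load
T1 CAS — after: cnt=6, r=5 — ok
T1 LOAD — after: cnt=6, r=6 — load
T1 CAS — after: cnt=7, r=6 — ok

counter = 7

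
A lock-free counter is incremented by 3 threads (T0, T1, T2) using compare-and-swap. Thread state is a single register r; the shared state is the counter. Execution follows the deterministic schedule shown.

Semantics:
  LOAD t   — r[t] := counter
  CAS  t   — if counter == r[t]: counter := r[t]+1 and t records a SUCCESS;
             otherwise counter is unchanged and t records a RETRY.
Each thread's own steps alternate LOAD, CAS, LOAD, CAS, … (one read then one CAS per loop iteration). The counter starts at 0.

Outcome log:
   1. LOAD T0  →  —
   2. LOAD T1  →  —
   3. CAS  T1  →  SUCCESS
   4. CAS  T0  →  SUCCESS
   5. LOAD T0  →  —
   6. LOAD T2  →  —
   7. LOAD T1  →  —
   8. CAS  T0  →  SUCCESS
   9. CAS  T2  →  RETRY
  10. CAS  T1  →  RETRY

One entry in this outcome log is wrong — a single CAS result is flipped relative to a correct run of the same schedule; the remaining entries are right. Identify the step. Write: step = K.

step = 4

Re-executing:
#1 T0 reads 0
#2 T1 reads 0
#3 T1 CAS(0→1) writes; counter now 1
#4 T0 CAS(0→1) fails; counter now 1
#5 T0 reads 1
#6 T2 reads 1
#7 T1 reads 1
#8 T0 CAS(1→2) writes; counter now 2
#9 T2 CAS(1→2) fails; counter now 2
#10 T1 CAS(1→2) fails; counter now 2
Log disagrees first at step 4.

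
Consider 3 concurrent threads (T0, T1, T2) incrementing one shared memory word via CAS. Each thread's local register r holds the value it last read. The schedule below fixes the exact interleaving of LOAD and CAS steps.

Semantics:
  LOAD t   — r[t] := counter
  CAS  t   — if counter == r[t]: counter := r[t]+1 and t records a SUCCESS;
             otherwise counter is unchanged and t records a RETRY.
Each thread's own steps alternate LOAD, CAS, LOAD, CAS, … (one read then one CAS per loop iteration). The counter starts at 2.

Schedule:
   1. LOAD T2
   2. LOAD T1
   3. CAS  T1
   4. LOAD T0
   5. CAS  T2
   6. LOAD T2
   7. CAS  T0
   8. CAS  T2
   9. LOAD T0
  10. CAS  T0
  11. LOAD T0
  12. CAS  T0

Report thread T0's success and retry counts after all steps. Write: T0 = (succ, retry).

#1 T2 reads 2
#2 T1 reads 2
#3 T1 CAS(2→3) writes; counter now 3
#4 T0 reads 3
#5 T2 CAS(2→3) fails; counter now 3
#6 T2 reads 3
#7 T0 CAS(3→4) writes; counter now 4
#8 T2 CAS(3→4) fails; counter now 4
#9 T0 reads 4
#10 T0 CAS(4→5) writes; counter now 5
#11 T0 reads 5
#12 T0 CAS(5→6) writes; counter now 6

T0 = (3, 0)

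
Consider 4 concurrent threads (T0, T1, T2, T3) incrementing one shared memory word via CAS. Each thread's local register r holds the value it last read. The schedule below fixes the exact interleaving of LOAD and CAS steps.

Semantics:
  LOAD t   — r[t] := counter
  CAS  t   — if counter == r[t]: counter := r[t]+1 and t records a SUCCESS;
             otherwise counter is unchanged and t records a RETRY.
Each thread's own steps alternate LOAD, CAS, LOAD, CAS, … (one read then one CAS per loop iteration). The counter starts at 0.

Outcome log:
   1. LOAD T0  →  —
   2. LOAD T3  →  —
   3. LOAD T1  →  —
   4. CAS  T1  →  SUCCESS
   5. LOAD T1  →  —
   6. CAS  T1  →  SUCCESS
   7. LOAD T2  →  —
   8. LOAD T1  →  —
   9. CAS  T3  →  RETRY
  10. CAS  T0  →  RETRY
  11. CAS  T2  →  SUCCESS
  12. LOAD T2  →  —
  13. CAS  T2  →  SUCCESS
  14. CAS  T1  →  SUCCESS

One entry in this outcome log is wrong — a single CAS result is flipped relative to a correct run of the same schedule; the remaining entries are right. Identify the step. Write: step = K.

Re-executing:
step 1: T0 LOAD ⇒ load; ctr=0 reg=0
step 2: T3 LOAD ⇒ load; ctr=0 reg=0
step 3: T1 LOAD ⇒ load; ctr=0 reg=0
step 4: T1 CAS ⇒ ok; ctr=1 reg=0
step 5: T1 LOAD ⇒ load; ctr=1 reg=1
step 6: T1 CAS ⇒ ok; ctr=2 reg=1
step 7: T2 LOAD ⇒ load; ctr=2 reg=2
step 8: T1 LOAD ⇒ load; ctr=2 reg=2
step 9: T3 CAS ⇒ retry; ctr=2 reg=0
step 10: T0 CAS ⇒ retry; ctr=2 reg=0
step 11: T2 CAS ⇒ ok; ctr=3 reg=2
step 12: T2 LOAD ⇒ load; ctr=3 reg=3
step 13: T2 CAS ⇒ ok; ctr=4 reg=3
step 14: T1 CAS ⇒ retry; ctr=4 reg=2
Flip is step 14.

step = 14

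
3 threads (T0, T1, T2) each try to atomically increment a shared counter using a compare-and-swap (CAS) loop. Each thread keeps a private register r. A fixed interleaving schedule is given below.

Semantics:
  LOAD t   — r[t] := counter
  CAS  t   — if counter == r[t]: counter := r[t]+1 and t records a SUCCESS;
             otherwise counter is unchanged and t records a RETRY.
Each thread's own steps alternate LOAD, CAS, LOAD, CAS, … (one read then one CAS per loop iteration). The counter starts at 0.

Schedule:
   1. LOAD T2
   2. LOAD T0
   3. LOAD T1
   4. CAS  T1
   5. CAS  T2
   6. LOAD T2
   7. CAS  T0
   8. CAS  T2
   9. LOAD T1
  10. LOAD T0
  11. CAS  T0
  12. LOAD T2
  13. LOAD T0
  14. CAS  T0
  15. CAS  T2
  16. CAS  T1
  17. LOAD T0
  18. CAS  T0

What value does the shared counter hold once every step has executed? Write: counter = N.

counter = 5

#1 T2 reads 0
#2 T0 reads 0
#3 T1 reads 0
#4 T1 CAS(0→1) writes; counter now 1
#5 T2 CAS(0→1) fails; counter now 1
#6 T2 reads 1
#7 T0 CAS(0→1) fails; counter now 1
#8 T2 CAS(1→2) writes; counter now 2
#9 T1 reads 2
#10 T0 reads 2
#11 T0 CAS(2→3) writes; counter now 3
#12 T2 reads 3
#13 T0 reads 3
#14 T0 CAS(3→4) writes; counter now 4
#15 T2 CAS(3→4) fails; counter now 4
#16 T1 CAS(2→3) fails; counter now 4
#17 T0 reads 4
#18 T0 CAS(4→5) writes; counter now 5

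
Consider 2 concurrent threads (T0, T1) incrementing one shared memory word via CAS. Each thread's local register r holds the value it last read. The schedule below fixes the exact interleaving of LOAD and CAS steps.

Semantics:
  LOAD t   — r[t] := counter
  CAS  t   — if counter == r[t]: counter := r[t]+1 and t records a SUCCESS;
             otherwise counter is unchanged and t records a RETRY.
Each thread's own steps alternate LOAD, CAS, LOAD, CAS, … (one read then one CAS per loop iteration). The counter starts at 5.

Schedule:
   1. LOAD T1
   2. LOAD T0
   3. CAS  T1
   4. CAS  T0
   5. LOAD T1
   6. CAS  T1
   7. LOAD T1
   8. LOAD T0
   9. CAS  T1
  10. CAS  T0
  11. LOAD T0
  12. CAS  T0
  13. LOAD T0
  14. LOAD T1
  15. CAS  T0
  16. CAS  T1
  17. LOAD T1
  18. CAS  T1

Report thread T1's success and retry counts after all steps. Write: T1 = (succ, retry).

T1 = (4, 1)

   1) LOAD T1:  M=5  r_T1=5
   2) LOAD T0:  M=5  r_T0=5
   3) CAS  T1:  M=6  r_T1=5 ✓
   4) CAS  T0:  M=6  r_T0=5 ✗
   5) LOAD T1:  M=6  r_T1=6
   6) CAS  T1:  M=7  r_T1=6 ✓
   7) LOAD T1:  M=7  r_T1=7
   8) LOAD T0:  M=7  r_T0=7
   9) CAS  T1:  M=8  r_T1=7 ✓
  10) CAS  T0:  M=8  r_T0=7 ✗
  11) LOAD T0:  M=8  r_T0=8
  12) CAS  T0:  M=9  r_T0=8 ✓
  13) LOAD T0:  M=9  r_T0=9
  14) LOAD T1:  M=9  r_T1=9
  15) CAS  T0:  M=10  r_T0=9 ✓
  16) CAS  T1:  M=10  r_T1=9 ✗
  17) LOAD T1:  M=10  r_T1=10
  18) CAS  T1:  M=11  r_T1=10 ✓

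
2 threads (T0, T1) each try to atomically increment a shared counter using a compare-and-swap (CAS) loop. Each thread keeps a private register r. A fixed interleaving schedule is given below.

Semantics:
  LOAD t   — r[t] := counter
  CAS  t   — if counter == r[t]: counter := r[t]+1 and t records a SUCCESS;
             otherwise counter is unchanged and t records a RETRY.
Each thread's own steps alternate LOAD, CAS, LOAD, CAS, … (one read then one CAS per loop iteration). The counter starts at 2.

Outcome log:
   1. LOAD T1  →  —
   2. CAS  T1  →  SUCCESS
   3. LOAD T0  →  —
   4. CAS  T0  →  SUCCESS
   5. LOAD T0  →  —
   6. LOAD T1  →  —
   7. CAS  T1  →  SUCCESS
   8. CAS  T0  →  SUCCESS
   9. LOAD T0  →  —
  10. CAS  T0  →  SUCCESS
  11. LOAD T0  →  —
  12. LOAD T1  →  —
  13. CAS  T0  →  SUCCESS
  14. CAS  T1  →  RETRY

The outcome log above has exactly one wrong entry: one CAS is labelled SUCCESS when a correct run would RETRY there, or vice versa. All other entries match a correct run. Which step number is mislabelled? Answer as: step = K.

step = 8

Correct run:
   1) LOAD T1:  M=2  r_T1=2
   2) CAS  T1:  M=3  r_T1=2 ✓
   3) LOAD T0:  M=3  r_T0=3
   4) CAS  T0:  M=4  r_T0=3 ✓
   5) LOAD T0:  M=4  r_T0=4
   6) LOAD T1:  M=4  r_T1=4
   7) CAS  T1:  M=5  r_T1=4 ✓
   8) CAS  T0:  M=5  r_T0=4 ✗
   9) LOAD T0:  M=5  r_T0=5
  10) CAS  T0:  M=6  r_T0=5 ✓
  11) LOAD T0:  M=6  r_T0=6
  12) LOAD T1:  M=6  r_T1=6
  13) CAS  T0:  M=7  r_T0=6 ✓
  14) CAS  T1:  M=7  r_T1=6 ✗
Mismatch at 8.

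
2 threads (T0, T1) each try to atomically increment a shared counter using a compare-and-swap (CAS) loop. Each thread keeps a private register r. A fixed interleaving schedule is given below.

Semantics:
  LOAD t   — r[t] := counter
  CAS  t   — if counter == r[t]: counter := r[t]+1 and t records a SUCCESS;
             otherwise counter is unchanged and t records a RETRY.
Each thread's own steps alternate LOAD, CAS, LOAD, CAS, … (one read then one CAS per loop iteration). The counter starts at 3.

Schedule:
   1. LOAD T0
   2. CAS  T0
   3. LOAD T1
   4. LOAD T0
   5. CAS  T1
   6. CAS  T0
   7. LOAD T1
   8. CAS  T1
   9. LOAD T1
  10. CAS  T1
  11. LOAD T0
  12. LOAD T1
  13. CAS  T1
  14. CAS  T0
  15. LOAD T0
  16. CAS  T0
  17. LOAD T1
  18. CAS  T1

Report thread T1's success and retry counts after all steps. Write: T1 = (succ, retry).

1. LOAD T0 → mem=3 r[T0]=3 [LOAD]
2. CAS T0 → mem=4 r[T0]=3 [OK]
3. LOAD T1 → mem=4 r[T1]=4 [LOAD]
4. LOAD T0 → mem=4 r[T0]=4 [LOAD]
5. CAS T1 → mem=5 r[T1]=4 [OK]
6. CAS T0 → mem=5 r[T0]=4 [RETRY]
7. LOAD T1 → mem=5 r[T1]=5 [LOAD]
8. CAS T1 → mem=6 r[T1]=5 [OK]
9. LOAD T1 → mem=6 r[T1]=6 [LOAD]
10. CAS T1 → mem=7 r[T1]=6 [OK]
11. LOAD T0 → mem=7 r[T0]=7 [LOAD]
12. LOAD T1 → mem=7 r[T1]=7 [LOAD]
13. CAS T1 → mem=8 r[T1]=7 [OK]
14. CAS T0 → mem=8 r[T0]=7 [RETRY]
15. LOAD T0 → mem=8 r[T0]=8 [LOAD]
16. CAS T0 → mem=9 r[T0]=8 [OK]
17. LOAD T1 → mem=9 r[T1]=9 [LOAD]
18. CAS T1 → mem=10 r[T1]=9 [OK]

T1 = (5, 0)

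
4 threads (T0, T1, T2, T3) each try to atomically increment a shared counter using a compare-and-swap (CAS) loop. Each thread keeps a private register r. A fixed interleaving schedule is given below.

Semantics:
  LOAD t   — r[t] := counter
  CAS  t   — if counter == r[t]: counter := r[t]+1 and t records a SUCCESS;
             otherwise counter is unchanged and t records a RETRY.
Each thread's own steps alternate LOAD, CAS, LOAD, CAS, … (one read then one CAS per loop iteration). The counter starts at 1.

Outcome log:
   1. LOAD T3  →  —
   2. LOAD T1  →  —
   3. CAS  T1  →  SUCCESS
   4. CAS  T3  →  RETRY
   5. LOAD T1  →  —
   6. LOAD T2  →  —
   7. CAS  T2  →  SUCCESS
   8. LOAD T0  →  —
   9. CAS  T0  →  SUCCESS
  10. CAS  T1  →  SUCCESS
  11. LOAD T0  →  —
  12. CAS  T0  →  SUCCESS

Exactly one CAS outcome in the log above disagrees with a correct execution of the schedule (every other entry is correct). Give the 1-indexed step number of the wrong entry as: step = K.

step = 10

Reference trace:
T3 LOAD — after: cnt=1, r=1 — load
T1 LOAD — after: cnt=1, r=1 — load
T1 CAS — after: cnt=2, r=1 — ok
T3 CAS — after: cnt=2, r=1 — retry
T1 LOAD — after: cnt=2, r=2 — load
T2 LOAD — after: cnt=2, r=2 — load
T2 CAS — after: cnt=3, r=2 — ok
T0 LOAD — after: cnt=3, r=3 — load
T0 CAS — after: cnt=4, r=3 — ok
T1 CAS — after: cnt=4, r=2 — retry
T0 LOAD — after: cnt=4, r=4 — load
T0 CAS — after: cnt=5, r=4 — ok
Flip is step 10.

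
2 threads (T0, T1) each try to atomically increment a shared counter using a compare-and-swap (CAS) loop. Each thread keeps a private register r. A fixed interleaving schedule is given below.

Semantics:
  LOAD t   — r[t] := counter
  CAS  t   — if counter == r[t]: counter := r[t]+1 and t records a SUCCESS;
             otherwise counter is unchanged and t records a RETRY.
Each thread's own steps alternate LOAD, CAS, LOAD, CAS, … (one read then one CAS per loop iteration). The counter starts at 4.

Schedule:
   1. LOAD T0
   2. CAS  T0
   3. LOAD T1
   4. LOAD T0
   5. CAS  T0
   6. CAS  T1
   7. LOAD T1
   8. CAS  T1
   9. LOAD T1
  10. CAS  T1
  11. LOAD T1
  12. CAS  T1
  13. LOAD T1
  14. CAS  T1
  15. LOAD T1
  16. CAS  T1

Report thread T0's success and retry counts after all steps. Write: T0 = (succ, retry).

   1) LOAD T0:  M=4  r_T0=4
   2) CAS  T0:  M=5  r_T0=4 ✓
   3) LOAD T1:  M=5  r_T1=5
   4) LOAD T0:  M=5  r_T0=5
   5) CAS  T0:  M=6  r_T0=5 ✓
   6) CAS  T1:  M=6  r_T1=5 ✗
   7) LOAD T1:  M=6  r_T1=6
   8) CAS  T1:  M=7  r_T1=6 ✓
   9) LOAD T1:  M=7  r_T1=7
  10) CAS  T1:  M=8  r_T1=7 ✓
  11) LOAD T1:  M=8  r_T1=8
  12) CAS  T1:  M=9  r_T1=8 ✓
  13) LOAD T1:  M=9  r_T1=9
  14) CAS  T1:  M=10  r_T1=9 ✓
  15) LOAD T1:  M=10  r_T1=10
  16) CAS  T1:  M=11  r_T1=10 ✓

T0 = (2, 0)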